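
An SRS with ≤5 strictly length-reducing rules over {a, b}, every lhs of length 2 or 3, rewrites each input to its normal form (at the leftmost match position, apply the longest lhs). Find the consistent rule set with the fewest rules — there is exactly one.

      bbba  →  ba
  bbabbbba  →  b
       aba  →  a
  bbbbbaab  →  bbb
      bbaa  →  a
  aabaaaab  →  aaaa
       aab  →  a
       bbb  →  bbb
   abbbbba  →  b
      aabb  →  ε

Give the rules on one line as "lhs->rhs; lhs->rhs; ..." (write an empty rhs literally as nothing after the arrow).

  | bbba => bab => ba
  | bbabbbba => abbbbba => bbbba => bbab => abb => b
  | aba => a
  | bbbbbaab => bbbabab => babbab => babab => baab => bbb

ab->; baa->bb; bab->ba; bba->ab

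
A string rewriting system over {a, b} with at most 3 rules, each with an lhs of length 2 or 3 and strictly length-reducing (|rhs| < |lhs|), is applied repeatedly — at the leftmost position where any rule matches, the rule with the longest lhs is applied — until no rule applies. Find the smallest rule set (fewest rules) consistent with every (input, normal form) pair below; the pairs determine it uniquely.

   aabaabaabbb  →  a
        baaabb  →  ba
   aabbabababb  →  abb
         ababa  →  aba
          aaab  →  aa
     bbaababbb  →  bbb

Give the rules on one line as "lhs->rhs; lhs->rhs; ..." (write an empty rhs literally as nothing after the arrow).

  | aabaabaabbb => aaabaabbb => aaaabbb => aaabb => aab => a
  | baaabb => baab => ba
  | aabbabababb => ababababb => abababb => ababb => abb
  | ababa => aba

aab->a; bab->b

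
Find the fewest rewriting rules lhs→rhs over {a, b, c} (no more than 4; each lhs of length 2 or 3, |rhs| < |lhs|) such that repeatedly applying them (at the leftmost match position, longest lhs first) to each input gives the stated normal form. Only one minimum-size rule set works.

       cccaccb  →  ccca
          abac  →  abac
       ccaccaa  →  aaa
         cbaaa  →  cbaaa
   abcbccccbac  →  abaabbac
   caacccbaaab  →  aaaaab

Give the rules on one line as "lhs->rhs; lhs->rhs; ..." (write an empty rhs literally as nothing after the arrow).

  | cccaccb => ccca
  | abac
  | ccaccaa => ccacaa => ccaaa => caaa => aaa
  | cbaaa

bcc->ab; caa->aa; ccb->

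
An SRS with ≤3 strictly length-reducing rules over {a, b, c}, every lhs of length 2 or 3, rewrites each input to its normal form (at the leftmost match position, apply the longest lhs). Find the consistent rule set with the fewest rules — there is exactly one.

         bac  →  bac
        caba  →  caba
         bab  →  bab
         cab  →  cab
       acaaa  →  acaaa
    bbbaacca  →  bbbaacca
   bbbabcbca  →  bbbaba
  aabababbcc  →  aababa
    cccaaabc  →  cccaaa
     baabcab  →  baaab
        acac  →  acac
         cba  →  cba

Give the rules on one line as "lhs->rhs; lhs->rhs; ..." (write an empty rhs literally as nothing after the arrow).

bc->; bcb->bb

  | bac
  | caba
  | bab
  | cab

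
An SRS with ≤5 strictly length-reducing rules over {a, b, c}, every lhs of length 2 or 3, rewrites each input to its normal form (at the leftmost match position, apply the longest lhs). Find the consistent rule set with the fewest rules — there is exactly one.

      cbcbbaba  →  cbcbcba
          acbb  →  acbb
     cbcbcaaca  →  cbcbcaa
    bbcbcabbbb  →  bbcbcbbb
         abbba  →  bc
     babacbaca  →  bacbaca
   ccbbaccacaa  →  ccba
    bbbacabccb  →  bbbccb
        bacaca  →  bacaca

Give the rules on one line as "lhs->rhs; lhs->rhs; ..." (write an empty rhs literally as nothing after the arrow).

aac->a; ab->; bba->bc; cca->

  | cbcbbaba => cbcbcba
  | acbb
  | cbcbcaaca => cbcbcaa
  | bbcbcabbbb => bbcbcbbb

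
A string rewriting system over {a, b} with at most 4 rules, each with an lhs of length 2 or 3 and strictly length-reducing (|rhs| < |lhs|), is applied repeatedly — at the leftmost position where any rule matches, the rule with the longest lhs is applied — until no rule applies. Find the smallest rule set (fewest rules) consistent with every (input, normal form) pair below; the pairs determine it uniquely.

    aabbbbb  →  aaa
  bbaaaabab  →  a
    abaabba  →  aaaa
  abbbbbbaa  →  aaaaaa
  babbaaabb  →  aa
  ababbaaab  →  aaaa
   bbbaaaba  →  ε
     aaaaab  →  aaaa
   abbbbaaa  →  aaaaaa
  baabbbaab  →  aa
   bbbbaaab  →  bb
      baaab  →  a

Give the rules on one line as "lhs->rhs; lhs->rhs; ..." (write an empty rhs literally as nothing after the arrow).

  | aabbbbb => aaabbb => aaaab => aaa
  | bbaaaabab => baaabab => aabab => aab => a
  | abaabba => aabba => aaaa
  | abbbbbbaa => aabbbbaa => aaabbaa => aaaaaa

ab->; abb->aa; ba->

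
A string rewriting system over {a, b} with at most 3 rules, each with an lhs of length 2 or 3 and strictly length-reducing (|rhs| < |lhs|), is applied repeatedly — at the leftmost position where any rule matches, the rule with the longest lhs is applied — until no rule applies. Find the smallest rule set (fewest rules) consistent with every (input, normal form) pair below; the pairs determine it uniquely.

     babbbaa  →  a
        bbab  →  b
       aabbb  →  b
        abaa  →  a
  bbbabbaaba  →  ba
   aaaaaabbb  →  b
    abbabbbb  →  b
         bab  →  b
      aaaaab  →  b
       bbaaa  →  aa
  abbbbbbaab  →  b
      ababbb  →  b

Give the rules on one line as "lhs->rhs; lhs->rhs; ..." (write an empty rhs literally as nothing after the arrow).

  | babbbaa => bbbbaa => bbbaa => bbaa => baa => a
  | bbab => bab => bb => b
  | aabbb => abbb => bbb => bb => b
  | abaa => baa => a

ab->b; baa->a; bb->b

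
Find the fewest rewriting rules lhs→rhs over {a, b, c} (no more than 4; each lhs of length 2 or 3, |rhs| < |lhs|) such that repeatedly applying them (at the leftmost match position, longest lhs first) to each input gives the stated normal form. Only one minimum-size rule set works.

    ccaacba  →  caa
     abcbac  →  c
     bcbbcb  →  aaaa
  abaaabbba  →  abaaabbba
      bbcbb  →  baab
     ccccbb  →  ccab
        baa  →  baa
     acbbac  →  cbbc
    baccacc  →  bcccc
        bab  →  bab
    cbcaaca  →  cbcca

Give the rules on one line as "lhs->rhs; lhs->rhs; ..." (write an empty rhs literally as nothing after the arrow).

ac->c; bcb->aa; ccb->a

  | ccaacba => ccacba => cccba => caa
  | abcbac => aaaac => aaac => aac => ac => c
  | bcbbcb => aabcb => aaaa
  | abaaabbba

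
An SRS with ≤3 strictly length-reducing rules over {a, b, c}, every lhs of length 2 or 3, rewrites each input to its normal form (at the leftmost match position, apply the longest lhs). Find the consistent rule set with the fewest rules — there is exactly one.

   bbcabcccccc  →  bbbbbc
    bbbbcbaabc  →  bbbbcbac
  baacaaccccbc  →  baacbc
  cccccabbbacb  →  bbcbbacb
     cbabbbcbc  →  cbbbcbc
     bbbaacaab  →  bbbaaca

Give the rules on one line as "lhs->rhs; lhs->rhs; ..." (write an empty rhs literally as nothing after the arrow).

  | bbcabcccccc => bbccccccc => bbbccccc => bbbbccc => bbbbbc
  | bbbbcbaabc => bbbbcbac
  | baacaaccccbc => baacaabccbc => baacaccbc => baacabbc => baacbc
  | cccccabbbacb => bcccabbbacb => bbcabbbacb => bbcbbacb

ab->; cc->b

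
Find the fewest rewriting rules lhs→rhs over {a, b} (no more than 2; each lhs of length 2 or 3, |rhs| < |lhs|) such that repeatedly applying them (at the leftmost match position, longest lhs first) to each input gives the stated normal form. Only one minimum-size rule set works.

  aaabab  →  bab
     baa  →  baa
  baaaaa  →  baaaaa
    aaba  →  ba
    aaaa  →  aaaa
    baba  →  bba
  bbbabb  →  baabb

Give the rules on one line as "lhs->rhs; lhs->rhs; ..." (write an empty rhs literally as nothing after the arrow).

aba->ba; bbb->ba

  | aaabab => aabab => abab => bab
  | baa
  | baaaaa
  | aaba => aba => ba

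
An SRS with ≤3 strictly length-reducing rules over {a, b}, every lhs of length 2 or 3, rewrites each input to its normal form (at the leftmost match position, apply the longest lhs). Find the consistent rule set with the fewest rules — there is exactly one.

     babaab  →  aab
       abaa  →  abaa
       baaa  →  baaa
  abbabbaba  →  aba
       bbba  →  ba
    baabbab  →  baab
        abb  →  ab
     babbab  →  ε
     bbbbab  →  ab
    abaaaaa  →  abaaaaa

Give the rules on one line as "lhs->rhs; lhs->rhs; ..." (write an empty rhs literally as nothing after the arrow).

  | babaab => bbaab => aab
  | abaa
  | baaa
  | abbabbaba => ababbaba => abbbaba => abbaba => ababa => abba => aba

abb->ab; bab->bb; bb->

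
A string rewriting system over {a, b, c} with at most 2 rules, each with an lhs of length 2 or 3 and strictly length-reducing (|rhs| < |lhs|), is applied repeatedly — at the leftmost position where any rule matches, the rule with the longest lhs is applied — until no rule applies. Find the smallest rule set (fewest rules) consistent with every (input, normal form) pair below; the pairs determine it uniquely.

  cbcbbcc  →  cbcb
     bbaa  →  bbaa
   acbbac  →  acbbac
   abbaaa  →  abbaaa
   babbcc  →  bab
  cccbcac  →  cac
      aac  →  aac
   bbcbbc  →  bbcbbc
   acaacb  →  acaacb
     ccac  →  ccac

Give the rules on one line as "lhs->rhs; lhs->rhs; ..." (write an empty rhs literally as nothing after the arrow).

  | cbcbbcc => cbcb
  | bbaa
  | acbbac
  | abbaaa

bcc->; ccb->bc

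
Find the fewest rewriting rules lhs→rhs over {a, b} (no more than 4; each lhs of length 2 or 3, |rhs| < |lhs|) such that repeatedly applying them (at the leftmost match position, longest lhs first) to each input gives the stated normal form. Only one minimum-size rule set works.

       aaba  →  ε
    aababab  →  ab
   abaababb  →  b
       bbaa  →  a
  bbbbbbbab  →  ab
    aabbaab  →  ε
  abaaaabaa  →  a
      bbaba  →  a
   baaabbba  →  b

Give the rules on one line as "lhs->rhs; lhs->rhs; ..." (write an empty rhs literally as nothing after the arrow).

aa->b; ba->a; bb->; bba->

  | aaba => bba => ε
  | aababab => bbabab => bab => ab
  | abaababb => aaababb => bababb => ababb => aabb => bbb => b
  | bbaa => a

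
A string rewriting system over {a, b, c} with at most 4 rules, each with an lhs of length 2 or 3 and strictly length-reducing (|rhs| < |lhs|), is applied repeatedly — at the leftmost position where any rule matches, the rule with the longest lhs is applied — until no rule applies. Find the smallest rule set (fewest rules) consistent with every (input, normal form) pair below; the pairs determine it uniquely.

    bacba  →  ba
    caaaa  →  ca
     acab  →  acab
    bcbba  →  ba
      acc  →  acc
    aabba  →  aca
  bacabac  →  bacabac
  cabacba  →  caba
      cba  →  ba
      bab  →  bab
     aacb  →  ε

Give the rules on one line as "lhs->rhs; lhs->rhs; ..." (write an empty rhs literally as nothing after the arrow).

aa->a; acb->; bb->c; cb->b

  | bacba => ba
  | caaaa => caaa => caa => ca
  | acab
  | bcbba => bbba => cba => ba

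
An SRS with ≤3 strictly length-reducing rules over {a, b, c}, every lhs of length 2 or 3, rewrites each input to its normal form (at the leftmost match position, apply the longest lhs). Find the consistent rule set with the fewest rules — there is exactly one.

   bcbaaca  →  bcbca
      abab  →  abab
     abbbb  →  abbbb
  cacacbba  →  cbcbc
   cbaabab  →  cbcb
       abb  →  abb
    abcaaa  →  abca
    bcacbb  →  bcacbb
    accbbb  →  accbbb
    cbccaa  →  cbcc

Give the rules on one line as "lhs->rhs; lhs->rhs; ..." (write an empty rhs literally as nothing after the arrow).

  | bcbaaca => bcbca
  | abab
  | abbbb
  | cacacbba => cbcbba => cbcbc

aa->; aca->b; bba->bc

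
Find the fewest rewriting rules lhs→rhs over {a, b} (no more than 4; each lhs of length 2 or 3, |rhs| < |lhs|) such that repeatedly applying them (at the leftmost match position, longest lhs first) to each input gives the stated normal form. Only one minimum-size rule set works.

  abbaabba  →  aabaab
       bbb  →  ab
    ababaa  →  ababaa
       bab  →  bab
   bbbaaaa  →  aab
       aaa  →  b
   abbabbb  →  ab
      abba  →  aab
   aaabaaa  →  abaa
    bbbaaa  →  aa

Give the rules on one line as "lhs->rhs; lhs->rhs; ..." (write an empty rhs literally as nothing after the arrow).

  | abbaabba => aababba => aabaab
  | bbb => ab
  | ababaa
  | bab

aaa->b; bb->a; bba->ab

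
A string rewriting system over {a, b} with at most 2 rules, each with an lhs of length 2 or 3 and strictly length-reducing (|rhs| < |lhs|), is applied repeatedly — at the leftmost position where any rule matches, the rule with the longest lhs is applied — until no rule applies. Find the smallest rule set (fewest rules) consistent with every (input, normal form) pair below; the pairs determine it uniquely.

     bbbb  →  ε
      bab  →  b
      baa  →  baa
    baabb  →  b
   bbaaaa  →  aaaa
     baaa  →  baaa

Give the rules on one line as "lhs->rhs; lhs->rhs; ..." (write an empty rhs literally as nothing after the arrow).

ab->; bb->

  | bbbb => bb => ε
  | bab => b
  | baa
  | baabb => bab => b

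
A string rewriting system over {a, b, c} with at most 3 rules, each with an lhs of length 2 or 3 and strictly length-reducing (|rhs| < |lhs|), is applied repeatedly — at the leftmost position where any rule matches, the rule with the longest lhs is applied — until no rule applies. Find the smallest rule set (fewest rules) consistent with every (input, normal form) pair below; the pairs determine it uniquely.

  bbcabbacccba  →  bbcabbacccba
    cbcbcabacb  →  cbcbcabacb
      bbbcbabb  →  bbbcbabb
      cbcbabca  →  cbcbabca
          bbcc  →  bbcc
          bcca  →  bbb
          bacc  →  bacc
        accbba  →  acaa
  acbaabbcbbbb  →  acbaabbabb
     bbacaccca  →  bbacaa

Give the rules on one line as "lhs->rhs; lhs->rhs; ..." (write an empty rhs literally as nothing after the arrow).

  | bbcabbacccba
  | cbcbcabacb
  | bbbcbabb
  | cbcbabca

cbb->a; cca->bb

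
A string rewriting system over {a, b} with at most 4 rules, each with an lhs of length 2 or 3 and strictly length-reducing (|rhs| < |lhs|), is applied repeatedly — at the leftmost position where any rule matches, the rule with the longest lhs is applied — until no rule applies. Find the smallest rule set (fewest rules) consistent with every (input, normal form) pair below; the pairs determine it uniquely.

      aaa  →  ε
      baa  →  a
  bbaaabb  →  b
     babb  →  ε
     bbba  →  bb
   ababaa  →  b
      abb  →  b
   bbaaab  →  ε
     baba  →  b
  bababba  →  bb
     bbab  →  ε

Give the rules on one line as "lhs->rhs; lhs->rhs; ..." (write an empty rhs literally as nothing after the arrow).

  | aaa => ba => ε
  | baa => a
  | bbaaabb => baabb => abb => b
  | babb => ab => ε

aa->b; ab->; ba->; bab->a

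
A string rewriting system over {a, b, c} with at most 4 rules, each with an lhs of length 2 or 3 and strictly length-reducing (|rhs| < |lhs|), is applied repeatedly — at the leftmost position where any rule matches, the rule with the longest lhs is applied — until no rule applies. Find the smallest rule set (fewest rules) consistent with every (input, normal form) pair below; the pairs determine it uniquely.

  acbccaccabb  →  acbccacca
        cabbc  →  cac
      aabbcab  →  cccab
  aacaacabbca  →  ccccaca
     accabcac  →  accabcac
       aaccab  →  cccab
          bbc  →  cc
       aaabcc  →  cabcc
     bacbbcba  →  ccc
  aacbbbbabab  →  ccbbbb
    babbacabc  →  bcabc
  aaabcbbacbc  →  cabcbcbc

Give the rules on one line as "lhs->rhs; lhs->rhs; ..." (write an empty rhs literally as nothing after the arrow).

aa->c; abb->a; ba->; bbc->cc

  | acbccaccabb => acbccacca
  | cabbc => cac
  | aabbcab => cbbcab => cccab
  | aacaacabbca => ccaacabbca => ccccabbca => ccccaca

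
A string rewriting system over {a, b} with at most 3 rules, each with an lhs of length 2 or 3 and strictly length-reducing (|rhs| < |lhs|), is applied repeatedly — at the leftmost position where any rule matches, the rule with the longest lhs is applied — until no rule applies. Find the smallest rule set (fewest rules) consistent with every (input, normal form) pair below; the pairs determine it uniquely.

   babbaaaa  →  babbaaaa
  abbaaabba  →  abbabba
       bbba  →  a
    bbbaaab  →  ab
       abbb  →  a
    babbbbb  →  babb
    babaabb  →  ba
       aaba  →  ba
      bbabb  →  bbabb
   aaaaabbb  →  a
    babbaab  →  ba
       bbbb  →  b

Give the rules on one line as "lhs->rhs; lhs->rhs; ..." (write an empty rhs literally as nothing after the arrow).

  | babbaaaa
  | abbaaabba => abbabba
  | bbba => a
  | bbbaaab => aaab => ab

aab->b; bbb->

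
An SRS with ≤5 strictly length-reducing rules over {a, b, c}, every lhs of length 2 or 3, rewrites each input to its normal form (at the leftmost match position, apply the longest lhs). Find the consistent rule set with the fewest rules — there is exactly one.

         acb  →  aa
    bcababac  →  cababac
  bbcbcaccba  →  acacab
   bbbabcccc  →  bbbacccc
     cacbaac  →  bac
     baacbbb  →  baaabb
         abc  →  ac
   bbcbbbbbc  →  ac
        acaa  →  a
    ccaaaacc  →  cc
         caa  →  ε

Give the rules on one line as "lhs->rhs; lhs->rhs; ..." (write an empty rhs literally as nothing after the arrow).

bc->c; caa->; cb->a; cba->ab

  | acb => aa
  | bcababac => cababac
  | bbcbcaccba => bcbcaccba => cbcaccba => acaccba => acacab
  | bbbabcccc => bbbacccc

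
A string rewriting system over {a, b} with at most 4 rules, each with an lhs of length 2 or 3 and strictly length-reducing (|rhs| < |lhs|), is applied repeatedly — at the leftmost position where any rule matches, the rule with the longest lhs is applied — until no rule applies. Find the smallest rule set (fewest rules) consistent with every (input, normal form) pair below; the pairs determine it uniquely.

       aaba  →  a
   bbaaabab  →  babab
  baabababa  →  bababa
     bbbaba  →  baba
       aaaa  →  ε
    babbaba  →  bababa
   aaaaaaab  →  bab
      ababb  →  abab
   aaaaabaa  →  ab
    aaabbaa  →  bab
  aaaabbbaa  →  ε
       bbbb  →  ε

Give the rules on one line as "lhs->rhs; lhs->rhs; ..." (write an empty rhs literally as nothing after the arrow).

aa->b; abb->ab; bb->

  | aaba => bba => a
  | bbaaabab => aaabab => babab
  | baabababa => bbbababa => bababa
  | bbbaba => baba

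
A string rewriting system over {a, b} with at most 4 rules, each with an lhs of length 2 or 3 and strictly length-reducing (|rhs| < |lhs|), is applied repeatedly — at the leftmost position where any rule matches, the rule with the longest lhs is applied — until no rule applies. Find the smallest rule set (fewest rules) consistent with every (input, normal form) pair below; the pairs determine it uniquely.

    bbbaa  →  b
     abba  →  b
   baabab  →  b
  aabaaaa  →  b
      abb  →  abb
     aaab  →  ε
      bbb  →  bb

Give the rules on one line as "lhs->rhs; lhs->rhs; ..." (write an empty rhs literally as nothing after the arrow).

  | bbbaa => bbaa => baa => aa => b
  | abba => aba => aa => b
  | baabab => aabab => bbab => b
  | aabaaaa => bbaaaa => baaaa => aaaa => baa => aa => b

aa->b; ba->a; bab->; bbb->bb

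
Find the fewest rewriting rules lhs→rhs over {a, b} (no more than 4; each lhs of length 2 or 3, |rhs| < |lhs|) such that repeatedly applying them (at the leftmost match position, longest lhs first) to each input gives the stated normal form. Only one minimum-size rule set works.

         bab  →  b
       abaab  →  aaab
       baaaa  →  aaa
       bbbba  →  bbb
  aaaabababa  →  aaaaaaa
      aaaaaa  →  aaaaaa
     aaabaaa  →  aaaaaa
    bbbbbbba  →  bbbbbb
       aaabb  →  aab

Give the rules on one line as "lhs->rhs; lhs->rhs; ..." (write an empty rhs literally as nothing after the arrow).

aba->aa; abb->b; ba->

  | bab => b
  | abaab => aaab
  | baaaa => aaa
  | bbbba => bbb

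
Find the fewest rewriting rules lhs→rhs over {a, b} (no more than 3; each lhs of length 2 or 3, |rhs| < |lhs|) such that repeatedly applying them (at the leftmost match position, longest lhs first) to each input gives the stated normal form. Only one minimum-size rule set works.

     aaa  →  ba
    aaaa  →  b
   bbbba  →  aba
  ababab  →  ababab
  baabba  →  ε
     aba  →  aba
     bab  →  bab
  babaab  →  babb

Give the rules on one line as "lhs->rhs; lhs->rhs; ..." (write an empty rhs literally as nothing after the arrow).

  | aaa => ba
  | aaaa => baa => b
  | bbbba => aba
  | ababab

aa->; aaa->ba; bbb->a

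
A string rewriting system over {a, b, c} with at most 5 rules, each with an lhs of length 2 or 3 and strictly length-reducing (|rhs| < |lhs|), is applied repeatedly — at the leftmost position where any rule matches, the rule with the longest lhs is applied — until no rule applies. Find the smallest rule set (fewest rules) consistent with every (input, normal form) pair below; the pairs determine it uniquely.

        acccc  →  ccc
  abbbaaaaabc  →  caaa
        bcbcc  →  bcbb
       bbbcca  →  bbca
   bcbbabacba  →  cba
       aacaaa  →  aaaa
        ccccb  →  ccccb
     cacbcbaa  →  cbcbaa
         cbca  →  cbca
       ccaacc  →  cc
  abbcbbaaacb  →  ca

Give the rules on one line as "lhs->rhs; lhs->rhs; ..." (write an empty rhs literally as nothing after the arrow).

  | acccc => ccc
  | abbbaaaaabc => bbaaaaabc => caaaaabc => caaaac => caaa
  | bcbcc => bcbb
  | bbbcca => bbbba => bbca

ab->; ac->; bba->ca; bcc->bb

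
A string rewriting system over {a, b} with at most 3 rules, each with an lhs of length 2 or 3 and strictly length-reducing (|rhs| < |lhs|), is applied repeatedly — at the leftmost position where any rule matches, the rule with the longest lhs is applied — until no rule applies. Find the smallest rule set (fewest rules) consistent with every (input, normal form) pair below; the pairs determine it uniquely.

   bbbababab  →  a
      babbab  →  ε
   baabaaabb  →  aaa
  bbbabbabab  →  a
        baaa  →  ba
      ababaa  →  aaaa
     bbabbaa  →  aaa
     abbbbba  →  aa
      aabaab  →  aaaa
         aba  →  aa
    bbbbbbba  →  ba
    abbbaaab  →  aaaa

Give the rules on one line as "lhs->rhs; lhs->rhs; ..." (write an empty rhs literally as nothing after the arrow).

ab->a; baa->b; bb->

  | bbbababab => bababab => baabab => bbab => ab => a
  | babbab => babab => baab => bb => ε
  | baabaaabb => bbaaabb => aaabb => aaab => aaa
  | bbbabbabab => babbabab => bababab => baabab => bbab => ab => a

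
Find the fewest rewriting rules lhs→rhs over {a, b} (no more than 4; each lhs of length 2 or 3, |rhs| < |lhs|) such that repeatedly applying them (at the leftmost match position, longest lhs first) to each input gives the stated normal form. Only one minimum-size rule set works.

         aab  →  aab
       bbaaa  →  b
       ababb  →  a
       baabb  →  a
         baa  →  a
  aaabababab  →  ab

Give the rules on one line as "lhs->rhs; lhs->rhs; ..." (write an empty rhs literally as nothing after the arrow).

  | aab
  | bbaaa => aaa => b
  | ababb => abb => a
  | baabb => abb => a

aaa->b; ba->; bb->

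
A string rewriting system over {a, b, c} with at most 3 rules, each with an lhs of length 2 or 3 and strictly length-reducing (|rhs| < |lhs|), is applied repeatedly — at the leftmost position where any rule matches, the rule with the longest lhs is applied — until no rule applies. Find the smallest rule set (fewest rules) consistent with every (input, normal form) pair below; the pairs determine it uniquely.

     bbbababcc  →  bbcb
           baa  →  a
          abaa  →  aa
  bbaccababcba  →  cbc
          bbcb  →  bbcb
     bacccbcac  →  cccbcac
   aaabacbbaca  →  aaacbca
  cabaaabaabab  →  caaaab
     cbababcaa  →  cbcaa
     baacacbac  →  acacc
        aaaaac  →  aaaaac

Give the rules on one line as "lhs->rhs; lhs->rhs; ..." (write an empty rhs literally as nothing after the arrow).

ba->; bcc->cb

  | bbbababcc => bbbabcc => bbbcc => bbcb
  | baa => a
  | abaa => aa
  | bbaccababcba => bccababcba => cbababcba => cbabcba => cbcba => cbc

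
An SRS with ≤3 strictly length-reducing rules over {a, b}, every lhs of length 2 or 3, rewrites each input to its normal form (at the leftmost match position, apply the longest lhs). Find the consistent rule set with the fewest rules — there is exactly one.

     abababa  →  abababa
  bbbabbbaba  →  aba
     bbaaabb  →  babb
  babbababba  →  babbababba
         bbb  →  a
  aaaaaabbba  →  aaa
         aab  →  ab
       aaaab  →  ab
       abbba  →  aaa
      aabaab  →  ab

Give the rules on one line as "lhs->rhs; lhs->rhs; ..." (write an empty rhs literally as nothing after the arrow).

aab->ab; baa->; bbb->a

  | abababa
  | bbbabbbaba => aabbbaba => abbbaba => aaaba => aaba => aba
  | bbaaabb => babb
  | babbababba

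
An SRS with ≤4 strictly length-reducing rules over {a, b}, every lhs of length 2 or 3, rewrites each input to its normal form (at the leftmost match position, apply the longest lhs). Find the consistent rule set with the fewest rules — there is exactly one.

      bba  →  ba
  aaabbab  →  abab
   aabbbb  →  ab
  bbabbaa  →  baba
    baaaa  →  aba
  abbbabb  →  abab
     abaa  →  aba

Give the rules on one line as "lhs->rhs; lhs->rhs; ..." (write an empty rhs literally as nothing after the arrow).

  | bba => ba
  | aaabbab => bbbbab => abbab => abab
  | aabbbb => abbbb => aabb => abb => ab
  | bbabbaa => babbaa => babaa => baba

aa->a; aaa->bb; bb->b; bbb->ab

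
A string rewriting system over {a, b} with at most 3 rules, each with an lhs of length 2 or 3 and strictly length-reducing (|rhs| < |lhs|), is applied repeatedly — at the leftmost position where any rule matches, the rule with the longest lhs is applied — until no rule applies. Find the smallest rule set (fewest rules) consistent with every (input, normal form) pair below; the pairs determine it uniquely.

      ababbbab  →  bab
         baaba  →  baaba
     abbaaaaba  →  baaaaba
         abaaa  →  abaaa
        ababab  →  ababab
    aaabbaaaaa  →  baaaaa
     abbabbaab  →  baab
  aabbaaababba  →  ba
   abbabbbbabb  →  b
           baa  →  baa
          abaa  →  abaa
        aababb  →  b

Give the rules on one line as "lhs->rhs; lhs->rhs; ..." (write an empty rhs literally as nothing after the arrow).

  | ababbbab => abbbbab => bbbbab => bbbab => bbab => bab
  | baaba
  | abbaaaaba => bbaaaaba => baaaaba
  | abaaa

abb->bb; bb->b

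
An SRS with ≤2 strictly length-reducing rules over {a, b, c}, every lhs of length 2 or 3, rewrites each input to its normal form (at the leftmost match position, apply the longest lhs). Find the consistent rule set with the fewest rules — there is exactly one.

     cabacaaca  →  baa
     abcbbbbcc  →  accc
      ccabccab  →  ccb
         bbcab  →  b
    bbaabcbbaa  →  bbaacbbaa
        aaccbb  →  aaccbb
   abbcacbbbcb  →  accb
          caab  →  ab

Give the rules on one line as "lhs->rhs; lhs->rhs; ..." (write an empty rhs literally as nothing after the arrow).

  | cabacaaca => bacaaca => baaca => baa
  | abcbbbbcc => acbbbbcc => acbbbcc => acbbcc => acbcc => accc
  | ccabccab => cbccab => cccab => ccb
  | bbcab => bcab => cab => b

bc->c; ca->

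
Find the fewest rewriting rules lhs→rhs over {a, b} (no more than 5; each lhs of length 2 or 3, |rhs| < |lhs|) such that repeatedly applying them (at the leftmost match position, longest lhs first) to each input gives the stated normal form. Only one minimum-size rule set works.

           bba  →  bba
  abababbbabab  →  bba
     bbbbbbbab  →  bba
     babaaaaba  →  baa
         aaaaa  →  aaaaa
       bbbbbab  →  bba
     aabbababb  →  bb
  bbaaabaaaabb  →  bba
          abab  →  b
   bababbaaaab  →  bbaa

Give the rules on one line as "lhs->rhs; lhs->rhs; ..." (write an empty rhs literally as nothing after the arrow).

  | bba
  | abababbbabab => babbbabab => babbabab => bababab => bbab => bba
  | bbbbbbbab => bbbbbbab => bbbbbab => bbbbab => bbbab => bbab => bba
  | babaaaaba => baaaba => baa

aab->; ab->a; aba->; bbb->bb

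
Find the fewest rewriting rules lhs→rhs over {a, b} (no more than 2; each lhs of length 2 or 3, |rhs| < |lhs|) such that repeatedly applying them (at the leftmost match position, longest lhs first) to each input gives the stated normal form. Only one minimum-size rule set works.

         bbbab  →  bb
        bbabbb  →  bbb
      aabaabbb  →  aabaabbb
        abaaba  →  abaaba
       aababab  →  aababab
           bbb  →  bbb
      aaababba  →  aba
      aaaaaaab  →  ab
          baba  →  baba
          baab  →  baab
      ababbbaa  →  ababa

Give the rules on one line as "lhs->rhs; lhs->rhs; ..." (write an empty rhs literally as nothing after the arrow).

aaa->a; bba->

  | bbbab => bb
  | bbabbb => bbb
  | aabaabbb
  | abaaba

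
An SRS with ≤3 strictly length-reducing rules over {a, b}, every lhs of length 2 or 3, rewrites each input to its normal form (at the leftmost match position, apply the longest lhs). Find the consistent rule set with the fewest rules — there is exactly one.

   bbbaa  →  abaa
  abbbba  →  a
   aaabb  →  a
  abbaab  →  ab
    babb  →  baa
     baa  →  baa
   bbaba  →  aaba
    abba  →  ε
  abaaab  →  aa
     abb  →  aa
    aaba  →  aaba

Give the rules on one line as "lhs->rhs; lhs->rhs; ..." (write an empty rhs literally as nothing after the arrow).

  | bbbaa => abaa
  | abbbba => aabba => aaaa => a
  | aaabb => bb => a
  | abbaab => aaaab => ab

aaa->; bb->a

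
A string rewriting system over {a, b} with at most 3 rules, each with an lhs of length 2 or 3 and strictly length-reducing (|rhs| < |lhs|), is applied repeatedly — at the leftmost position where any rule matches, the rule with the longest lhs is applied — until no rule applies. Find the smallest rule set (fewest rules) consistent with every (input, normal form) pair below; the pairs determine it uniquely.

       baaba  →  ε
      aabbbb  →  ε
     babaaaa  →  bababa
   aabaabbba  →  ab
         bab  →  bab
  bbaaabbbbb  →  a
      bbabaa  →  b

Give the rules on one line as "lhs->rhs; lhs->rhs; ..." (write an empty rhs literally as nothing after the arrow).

  | baaba => bba => aa => ε
  | aabbbb => bbbb => abb => aa => ε
  | babaaaa => bababa
  | aabaabbba => baabbba => bbbba => abba => aaa => ab

aa->; aaa->ab; bb->a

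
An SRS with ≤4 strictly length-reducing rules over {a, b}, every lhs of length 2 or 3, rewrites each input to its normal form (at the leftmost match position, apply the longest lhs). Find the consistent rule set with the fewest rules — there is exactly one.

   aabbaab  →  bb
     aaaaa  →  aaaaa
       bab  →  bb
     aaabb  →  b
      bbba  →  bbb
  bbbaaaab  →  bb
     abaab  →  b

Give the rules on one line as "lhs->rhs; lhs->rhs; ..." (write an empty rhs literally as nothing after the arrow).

  | aabbaab => bbaab => bb
  | aaaaa
  | bab => bb
  | aaabb => abb => b

aab->b; ab->; ba->b; baa->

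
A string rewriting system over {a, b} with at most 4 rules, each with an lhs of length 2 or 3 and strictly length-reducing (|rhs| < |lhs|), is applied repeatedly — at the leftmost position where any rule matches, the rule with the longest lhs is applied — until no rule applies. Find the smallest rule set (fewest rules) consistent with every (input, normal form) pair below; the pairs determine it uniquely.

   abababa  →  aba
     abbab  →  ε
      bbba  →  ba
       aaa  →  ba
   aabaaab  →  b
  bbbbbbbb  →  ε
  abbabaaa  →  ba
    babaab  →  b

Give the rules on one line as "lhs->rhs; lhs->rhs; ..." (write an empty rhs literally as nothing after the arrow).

aa->b; bab->b; bb->

  | abababa => ababa => aba
  | abbab => aab => bb => ε
  | bbba => ba
  | aaa => ba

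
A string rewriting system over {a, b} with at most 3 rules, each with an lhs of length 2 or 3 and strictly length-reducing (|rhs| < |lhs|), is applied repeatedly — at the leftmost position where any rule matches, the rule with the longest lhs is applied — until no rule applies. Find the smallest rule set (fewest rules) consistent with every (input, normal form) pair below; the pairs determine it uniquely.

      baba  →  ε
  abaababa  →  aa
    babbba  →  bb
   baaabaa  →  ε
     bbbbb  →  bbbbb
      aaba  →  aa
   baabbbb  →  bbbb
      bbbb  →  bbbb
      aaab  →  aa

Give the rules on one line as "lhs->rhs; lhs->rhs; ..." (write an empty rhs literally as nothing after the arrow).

  | baba => ba => ε
  | abaababa => aababa => aaba => aa
  | babbba => bbba => bb
  | baaabaa => baabaa => babaa => baa => ba => ε

ab->; ba->; baa->ba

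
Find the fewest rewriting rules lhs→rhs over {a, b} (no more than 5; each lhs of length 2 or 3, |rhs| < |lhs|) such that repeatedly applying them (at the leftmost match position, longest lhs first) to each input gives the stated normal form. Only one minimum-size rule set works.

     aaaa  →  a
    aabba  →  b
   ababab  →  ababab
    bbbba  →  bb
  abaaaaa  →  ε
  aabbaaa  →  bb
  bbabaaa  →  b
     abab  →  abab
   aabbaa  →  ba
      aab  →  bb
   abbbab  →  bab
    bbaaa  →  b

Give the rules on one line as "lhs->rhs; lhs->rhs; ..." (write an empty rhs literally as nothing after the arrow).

  | aaaa => a
  | aabba => bbba => b
  | ababab
  | bbbba => bb

aa->b; aaa->; abb->; bba->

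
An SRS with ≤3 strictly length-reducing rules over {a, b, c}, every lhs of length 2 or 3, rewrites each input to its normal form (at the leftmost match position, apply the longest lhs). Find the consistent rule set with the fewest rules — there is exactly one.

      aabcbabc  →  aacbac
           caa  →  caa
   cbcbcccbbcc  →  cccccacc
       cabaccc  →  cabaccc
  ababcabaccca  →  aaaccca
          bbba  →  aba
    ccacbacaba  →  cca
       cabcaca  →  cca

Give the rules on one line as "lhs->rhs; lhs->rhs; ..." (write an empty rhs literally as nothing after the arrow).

aca->; bb->a; bc->c

  | aabcbabc => aacbabc => aacbac
  | caa
  | cbcbcccbbcc => ccbcccbbcc => cccccbbcc => cccccacc
  | cabaccc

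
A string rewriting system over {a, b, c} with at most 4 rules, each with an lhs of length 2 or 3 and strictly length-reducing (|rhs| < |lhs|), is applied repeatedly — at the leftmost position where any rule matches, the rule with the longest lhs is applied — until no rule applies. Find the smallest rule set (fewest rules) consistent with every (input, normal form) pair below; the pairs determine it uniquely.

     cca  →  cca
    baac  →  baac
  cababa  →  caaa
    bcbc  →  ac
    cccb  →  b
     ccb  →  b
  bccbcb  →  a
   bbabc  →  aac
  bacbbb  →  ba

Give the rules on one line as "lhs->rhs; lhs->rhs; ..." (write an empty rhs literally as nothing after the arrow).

  | cca
  | baac
  | cababa => caaba => caaa
  | bcbc => bbc => ac

ab->a; bb->a; cb->b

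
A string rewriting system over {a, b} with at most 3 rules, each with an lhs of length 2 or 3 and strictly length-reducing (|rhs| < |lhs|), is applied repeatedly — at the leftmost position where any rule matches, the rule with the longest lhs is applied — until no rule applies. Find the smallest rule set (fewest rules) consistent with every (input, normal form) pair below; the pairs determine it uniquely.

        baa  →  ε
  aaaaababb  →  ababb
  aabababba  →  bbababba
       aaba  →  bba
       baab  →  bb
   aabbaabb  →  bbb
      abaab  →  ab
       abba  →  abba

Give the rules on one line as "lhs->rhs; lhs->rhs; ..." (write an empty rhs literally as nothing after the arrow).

  | baa => aa => ε
  | aaaaababb => aaababb => ababb
  | aabababba => bbababba
  | aaba => bba

aa->; aab->bb; baa->aa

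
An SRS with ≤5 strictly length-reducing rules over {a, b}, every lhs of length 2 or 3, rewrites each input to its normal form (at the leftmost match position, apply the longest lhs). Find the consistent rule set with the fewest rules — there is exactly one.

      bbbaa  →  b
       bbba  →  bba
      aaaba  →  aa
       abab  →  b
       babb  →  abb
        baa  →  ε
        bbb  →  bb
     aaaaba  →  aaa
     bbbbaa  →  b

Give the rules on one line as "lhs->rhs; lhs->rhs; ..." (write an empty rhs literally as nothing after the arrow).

aba->; baa->; bab->ab; bbb->bb

  | bbbaa => bbaa => b
  | bbba => bba
  | aaaba => aa
  | abab => b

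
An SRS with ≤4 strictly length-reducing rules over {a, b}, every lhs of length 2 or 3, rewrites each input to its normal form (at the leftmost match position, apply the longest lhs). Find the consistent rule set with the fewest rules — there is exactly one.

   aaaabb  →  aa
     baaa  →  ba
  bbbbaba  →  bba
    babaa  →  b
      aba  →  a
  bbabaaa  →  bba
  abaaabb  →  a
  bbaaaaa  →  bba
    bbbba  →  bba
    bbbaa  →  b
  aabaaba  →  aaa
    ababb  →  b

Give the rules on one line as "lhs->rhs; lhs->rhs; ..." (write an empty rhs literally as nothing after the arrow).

  | aaaabb => aaab => aa
  | baaa => ba
  | bbbbaba => bbaba => bba
  | babaa => baa => b

ab->; baa->b; bbb->b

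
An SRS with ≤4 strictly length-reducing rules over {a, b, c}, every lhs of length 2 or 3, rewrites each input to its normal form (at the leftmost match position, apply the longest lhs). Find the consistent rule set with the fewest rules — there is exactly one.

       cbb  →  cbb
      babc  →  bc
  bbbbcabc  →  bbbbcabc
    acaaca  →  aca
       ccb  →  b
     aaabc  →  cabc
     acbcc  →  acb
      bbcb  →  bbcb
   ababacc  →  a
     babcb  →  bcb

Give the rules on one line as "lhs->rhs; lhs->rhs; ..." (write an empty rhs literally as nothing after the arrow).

  | cbb
  | babc => bc
  | bbbbcabc
  | acaaca => accca => aca

aa->c; ba->; cc->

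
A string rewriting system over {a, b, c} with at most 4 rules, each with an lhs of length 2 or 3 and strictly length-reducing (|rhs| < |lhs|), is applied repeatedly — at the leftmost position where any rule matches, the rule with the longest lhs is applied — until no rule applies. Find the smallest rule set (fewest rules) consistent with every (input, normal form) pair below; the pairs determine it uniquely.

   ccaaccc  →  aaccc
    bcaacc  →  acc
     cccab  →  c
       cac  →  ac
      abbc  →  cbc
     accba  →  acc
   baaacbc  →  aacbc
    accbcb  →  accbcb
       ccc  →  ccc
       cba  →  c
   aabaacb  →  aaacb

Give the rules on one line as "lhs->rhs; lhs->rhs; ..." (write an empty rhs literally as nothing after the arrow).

  | ccaaccc => caaccc => aaccc
  | bcaacc => baacc => acc
  | cccab => ccab => cab => ab => c
  | cac => ac

ab->c; ba->; ca->a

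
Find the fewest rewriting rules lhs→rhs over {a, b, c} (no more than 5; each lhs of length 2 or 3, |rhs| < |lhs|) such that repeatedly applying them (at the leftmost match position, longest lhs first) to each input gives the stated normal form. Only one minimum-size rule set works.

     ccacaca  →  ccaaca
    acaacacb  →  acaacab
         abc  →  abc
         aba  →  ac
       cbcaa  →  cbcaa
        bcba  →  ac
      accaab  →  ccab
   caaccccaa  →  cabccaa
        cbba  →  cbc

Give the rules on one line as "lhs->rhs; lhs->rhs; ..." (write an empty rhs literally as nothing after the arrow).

  | ccacaca => ccaaca
  | acaacacb => acaacab
  | abc
  | aba => ac

acc->cb; ba->c; bcb->ab; cac->ca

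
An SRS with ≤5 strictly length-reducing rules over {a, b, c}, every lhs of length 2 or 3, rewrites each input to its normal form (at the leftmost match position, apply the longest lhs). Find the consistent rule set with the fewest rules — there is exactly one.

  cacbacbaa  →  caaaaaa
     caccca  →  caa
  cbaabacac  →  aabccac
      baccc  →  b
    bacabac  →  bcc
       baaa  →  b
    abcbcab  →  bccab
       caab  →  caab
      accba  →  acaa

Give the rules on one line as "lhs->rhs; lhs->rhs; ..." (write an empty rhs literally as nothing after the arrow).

  | cacbacbaa => caaacbaa => caaaaaa
  | caccca => caa
  | cbaabacac => aaabacac => aabccac
  | baccc => bccc => b

aba->bc; ba->b; cb->a; ccc->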